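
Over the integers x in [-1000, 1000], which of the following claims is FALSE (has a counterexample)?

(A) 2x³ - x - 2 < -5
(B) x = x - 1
(A) x = 0: LHS = 2·0³ - 0 - 2 = -2; -2 < -5 — FAILS
(B) x = 0: RHS = 0 - 1 = -1; 0 = -1 — FAILS

Answer: Both A and B are false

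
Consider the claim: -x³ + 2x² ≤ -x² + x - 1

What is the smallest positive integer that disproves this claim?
Testing positive integers:
x = 1: LHS = -1³ + 2·1² = 1, RHS = -1² + 1 - 1 = -1; 1 ≤ -1 — FAILS  ← smallest positive counterexample

Answer: x = 1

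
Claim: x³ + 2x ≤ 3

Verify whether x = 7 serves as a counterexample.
Substitute x = 7 into the relation:
x = 7: LHS = 7³ + 2·7 = 357; 357 ≤ 3 — FAILS

Since the claim fails at x = 7, this value is a counterexample.

Answer: Yes, x = 7 is a counterexample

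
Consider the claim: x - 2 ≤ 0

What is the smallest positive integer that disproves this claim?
Testing positive integers:
x = 1: LHS = 1 - 2 = -1; -1 ≤ 0 — holds
x = 2: LHS = 2 - 2 = 0; 0 ≤ 0 — holds
x = 3: LHS = 3 - 2 = 1; 1 ≤ 0 — FAILS  ← smallest positive counterexample

Answer: x = 3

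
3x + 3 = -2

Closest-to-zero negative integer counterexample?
Testing negative integers from -1 downward:
x = -1: LHS = 3·(-1) + 3 = 0; 0 = -2 — FAILS  ← closest negative counterexample to 0

Answer: x = -1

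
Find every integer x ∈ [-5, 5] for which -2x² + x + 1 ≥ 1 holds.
Holds for: {0}
Fails for: {-5, -4, -3, -2, -1, 1, 2, 3, 4, 5}

Answer: {0}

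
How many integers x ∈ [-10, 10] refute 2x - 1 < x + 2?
Counterexamples in [-10, 10]: {3, 4, 5, 6, 7, 8, 9, 10}.

Counting them gives 8 values.

Answer: 8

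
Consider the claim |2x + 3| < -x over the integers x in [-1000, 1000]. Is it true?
The claim fails at x = 0:
x = 0: LHS = |2·0 + 3| = |3| = 3, RHS = -0 = 0; 3 < 0 — FAILS

Because a single integer refutes it, the statement is false.

Answer: False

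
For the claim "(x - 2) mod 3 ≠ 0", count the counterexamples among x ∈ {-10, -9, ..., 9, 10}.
Counterexamples in [-10, 10]: {-10, -7, -4, -1, 2, 5, 8}.

Counting them gives 7 values.

Answer: 7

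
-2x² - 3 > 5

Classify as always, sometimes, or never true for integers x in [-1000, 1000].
Over all integers in [-1000, 1000], LHS − RHS is largest at x = 0, where it equals -8:
x = 0: LHS = -2·0² - 3 = -3; -3 > 5 — FAILS
At the ends of the range:
x = -1000: LHS = -2·(-1000)² - 3 = -2000003; -2000003 > 5 — FAILS
x = 1000: LHS = -2·1000² - 3 = -2000003; -2000003 > 5 — FAILS
Hence LHS − RHS is never positive, i.e. LHS ≤ RHS throughout, so the claimed relation (>) fails for every integer in [-1000, 1000].

No integer in the range satisfies it.

Answer: Never true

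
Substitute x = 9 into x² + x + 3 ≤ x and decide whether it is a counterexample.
Substitute x = 9 into the relation:
x = 9: LHS = 9² + 9 + 3 = 93; 93 ≤ 9 — FAILS

Since the claim fails at x = 9, this value is a counterexample.

Answer: Yes, x = 9 is a counterexample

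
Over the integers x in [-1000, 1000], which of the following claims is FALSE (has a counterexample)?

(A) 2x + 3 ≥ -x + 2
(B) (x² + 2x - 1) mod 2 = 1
(A) x = -1: LHS = 2·(-1) + 3 = 1, RHS = -(-1) + 2 = 3; 1 ≥ 3 — FAILS
(B) x = 1: LHS = (1² + 2·1 - 1) mod 2 = 2 mod 2 = 0; 0 = 1 — FAILS

Answer: Both A and B are false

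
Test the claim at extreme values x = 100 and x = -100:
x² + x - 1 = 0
x = 100: LHS = 100² + 100 - 1 = 10099; 10099 = 0 — FAILS
x = -100: LHS = (-100)² + (-100) - 1 = 9899; 9899 = 0 — FAILS

Answer: No, fails for both x = 100 and x = -100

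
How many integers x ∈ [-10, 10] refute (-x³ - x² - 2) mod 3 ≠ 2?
Counterexamples in [-10, 10]: {-8, -5, -2, 1, 4, 7, 10}.

Counting them gives 7 values.

Answer: 7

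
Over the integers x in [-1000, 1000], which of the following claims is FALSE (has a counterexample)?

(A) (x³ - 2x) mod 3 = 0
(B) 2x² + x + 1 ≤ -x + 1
(A) x = 1: LHS = (1³ - 2·1) mod 3 = (-1) mod 3 = 2; 2 = 0 — FAILS
(B) x = 1: LHS = 2·1² + 1 + 1 = 4, RHS = -1 + 1 = 0; 4 ≤ 0 — FAILS

Answer: Both A and B are false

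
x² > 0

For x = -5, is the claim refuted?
Substitute x = -5 into the relation:
x = -5: LHS = (-5)² = 25; 25 > 0 — holds

The claim holds here, so x = -5 is not a counterexample. (A counterexample exists elsewhere, e.g. x = 0.)

Answer: No, x = -5 is not a counterexample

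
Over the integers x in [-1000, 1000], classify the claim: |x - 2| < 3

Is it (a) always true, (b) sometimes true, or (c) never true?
Holds at x = 0: LHS = |0 - 2| = |-2| = 2; 2 < 3 — holds
Fails at x = -1: LHS = |(-1) - 2| = |-3| = 3; 3 < 3 — FAILS
It is satisfied by some integers in the range but not all.

Answer: Sometimes true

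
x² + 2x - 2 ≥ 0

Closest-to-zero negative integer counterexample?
Testing negative integers from -1 downward:
x = -1: LHS = (-1)² + 2·(-1) - 2 = -3; -3 ≥ 0 — FAILS  ← closest negative counterexample to 0

Answer: x = -1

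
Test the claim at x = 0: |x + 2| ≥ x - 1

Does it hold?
x = 0: LHS = |0 + 2| = |2| = 2, RHS = 0 - 1 = -1; 2 ≥ -1 — holds

The relation is satisfied at x = 0.

Answer: Yes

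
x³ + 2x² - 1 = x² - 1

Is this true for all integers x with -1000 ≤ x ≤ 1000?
The claim fails at x = 1:
x = 1: LHS = 1³ + 2·1² - 1 = 2, RHS = 1² - 1 = 0; 2 = 0 — FAILS

Because a single integer refutes it, the statement is false.

Answer: False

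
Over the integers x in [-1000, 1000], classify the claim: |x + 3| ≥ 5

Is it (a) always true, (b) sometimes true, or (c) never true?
Holds at x = 2: LHS = |2 + 3| = |5| = 5; 5 ≥ 5 — holds
Fails at x = 0: LHS = |0 + 3| = |3| = 3; 3 ≥ 5 — FAILS
It is satisfied by some integers in the range but not all.

Answer: Sometimes true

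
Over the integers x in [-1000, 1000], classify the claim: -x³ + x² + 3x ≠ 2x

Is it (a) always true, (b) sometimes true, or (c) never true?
Holds at x = 1: LHS = -1³ + 1² + 3·1 = 3, RHS = 2·1 = 2; 3 ≠ 2 — holds
Fails at x = 0: LHS = -0³ + 0² + 3·0 = 0, RHS = 2·0 = 0; 0 ≠ 0 — FAILS
It is satisfied by some integers in the range but not all.

Answer: Sometimes true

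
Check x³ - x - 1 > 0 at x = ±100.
x = 100: LHS = 100³ - 100 - 1 = 999899; 999899 > 0 — holds
x = -100: LHS = (-100)³ - (-100) - 1 = -999901; -999901 > 0 — FAILS

Answer: Partially: holds for x = 100, fails for x = -100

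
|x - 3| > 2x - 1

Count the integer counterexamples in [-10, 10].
Counterexamples in [-10, 10]: {2, 3, 4, 5, 6, 7, 8, 9, 10}.

Counting them gives 9 values.

Answer: 9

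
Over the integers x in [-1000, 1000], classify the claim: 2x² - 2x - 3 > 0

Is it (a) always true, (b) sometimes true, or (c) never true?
Holds at x = -1: LHS = 2·(-1)² - 2·(-1) - 3 = 1; 1 > 0 — holds
Fails at x = 0: LHS = 2·0² - 2·0 - 3 = -3; -3 > 0 — FAILS
It is satisfied by some integers in the range but not all.

Answer: Sometimes true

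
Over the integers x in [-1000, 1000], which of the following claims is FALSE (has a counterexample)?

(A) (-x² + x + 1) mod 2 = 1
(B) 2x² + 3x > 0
(A) For a polynomial with integer coefficients, its value mod 2 depends only on x mod 2, so it suffices to check one representative of each residue class, x = 0, 1:
x = 0: LHS = (-0² + 0 + 1) mod 2 = 1 mod 2 = 1; 1 = 1 — holds
x = 1: LHS = (-1² + 1 + 1) mod 2 = 1 mod 2 = 1; 1 = 1 — holds
The relation holds in every residue class, so the relation holds for every integer in [-1000, 1000].

(B) x = 0: LHS = 2·0² + 3·0 = 0; 0 > 0 — FAILS

Only (B) has a counterexample.

Answer: B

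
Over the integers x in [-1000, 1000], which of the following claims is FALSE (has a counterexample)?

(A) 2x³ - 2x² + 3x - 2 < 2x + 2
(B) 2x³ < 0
(A) x = 2: LHS = 2·2³ - 2·2² + 3·2 - 2 = 12, RHS = 2·2 + 2 = 6; 12 < 6 — FAILS
(B) x = 0: LHS = 2·0³ = 0; 0 < 0 — FAILS

Answer: Both A and B are false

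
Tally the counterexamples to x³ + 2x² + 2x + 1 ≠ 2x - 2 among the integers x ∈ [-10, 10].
Track d = LHS − RHS over the integers in [-10, 10]. Equality would need d = 0, but d changes sign only between consecutive integers, jumping over 0:
x = -3: LHS = (-3)³ + 2·(-3)² + 2·(-3) + 1 = -14, RHS = 2·(-3) - 2 = -8; -14 ≠ -8 — holds  (d = -6)
x = -2: LHS = (-2)³ + 2·(-2)² + 2·(-2) + 1 = -3, RHS = 2·(-2) - 2 = -6; -3 ≠ -6 — holds  (d = 3)
Away from these crossings d keeps a constant sign, and checking every integer in [-10, 10] confirms d ≠ 0 throughout. Hence the two sides are never equal, so the relation holds for every integer in [-10, 10].

No counterexample appears in that range.

Answer: 0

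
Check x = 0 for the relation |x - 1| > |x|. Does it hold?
x = 0: LHS = |0 - 1| = |-1| = 1, RHS = |0| = 0; 1 > 0 — holds

The relation is satisfied at x = 0.

Answer: Yes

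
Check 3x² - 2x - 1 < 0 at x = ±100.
x = 100: LHS = 3·100² - 2·100 - 1 = 29799; 29799 < 0 — FAILS
x = -100: LHS = 3·(-100)² - 2·(-100) - 1 = 30199; 30199 < 0 — FAILS

Answer: No, fails for both x = 100 and x = -100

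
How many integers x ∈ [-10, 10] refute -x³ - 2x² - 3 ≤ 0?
Counterexamples in [-10, 10]: {-10, -9, -8, -7, -6, -5, -4, -3}.

Counting them gives 8 values.

Answer: 8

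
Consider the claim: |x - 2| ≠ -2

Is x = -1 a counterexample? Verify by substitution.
Substitute x = -1 into the relation:
x = -1: LHS = |(-1) - 2| = |-3| = 3; 3 ≠ -2 — holds

The relation holds at x = -1, so it is not a counterexample.

Answer: No, x = -1 is not a counterexample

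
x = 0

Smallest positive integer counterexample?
Testing positive integers:
x = 1: 1 = 0 — FAILS  ← smallest positive counterexample

Answer: x = 1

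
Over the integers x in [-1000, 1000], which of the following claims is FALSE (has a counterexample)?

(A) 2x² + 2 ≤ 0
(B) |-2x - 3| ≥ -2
(A) x = 0: LHS = 2·0² + 2 = 2; 2 ≤ 0 — FAILS

(B) An absolute value is never negative, so the left side is ≥ 0 for every x, while the right side is -2. Tightest case in [-1000, 1000] is x = -1:
x = -1: LHS = |-2·(-1) - 3| = |-1| = 1; 1 ≥ -2 — holds
Hence LHS − RHS is never negative, i.e. LHS ≥ RHS throughout, so the relation holds for every integer in [-1000, 1000].

Only (A) has a counterexample.

Answer: A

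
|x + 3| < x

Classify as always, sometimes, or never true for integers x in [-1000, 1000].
Over all integers in [-1000, 1000], LHS − RHS is smallest at x = 0, where it equals 3:
x = 0: LHS = |0 + 3| = |3| = 3; 3 < 0 — FAILS
At the ends of the range:
x = -1000: LHS = |(-1000) + 3| = |-997| = 997; 997 < -1000 — FAILS
x = 1000: LHS = |1000 + 3| = |1003| = 1003; 1003 < 1000 — FAILS
Hence LHS − RHS is never negative, i.e. LHS ≥ RHS throughout, so the claimed relation (<) fails for every integer in [-1000, 1000].

No integer in the range satisfies it.

Answer: Never true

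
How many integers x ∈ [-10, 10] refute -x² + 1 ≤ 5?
Over all integers in [-10, 10], LHS − RHS is largest at x = 0, where it equals -4:
x = 0: LHS = -0² + 1 = 1; 1 ≤ 5 — holds
At the ends of the range:
x = -10: LHS = -(-10)² + 1 = -99; -99 ≤ 5 — holds
x = 10: LHS = -10² + 1 = -99; -99 ≤ 5 — holds
Hence LHS − RHS is never positive, i.e. LHS ≤ RHS throughout, so the relation holds for every integer in [-10, 10].

No counterexample appears in that range.

Answer: 0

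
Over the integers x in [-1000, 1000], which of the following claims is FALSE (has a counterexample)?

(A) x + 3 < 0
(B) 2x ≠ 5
(A) x = 0: LHS = 0 + 3 = 3; 3 < 0 — FAILS

(B) Track d = LHS − RHS over the integers in [-1000, 1000]. Equality would need d = 0, but d changes sign only between consecutive integers, jumping over 0:
x = 2: LHS = 2·2 = 4; 4 ≠ 5 — holds  (d = -1)
x = 3: LHS = 2·3 = 6; 6 ≠ 5 — holds  (d = 1)
Away from these crossings d keeps a constant sign, and checking every integer in [-1000, 1000] confirms d ≠ 0 throughout. Hence the two sides are never equal, so the relation holds for every integer in [-1000, 1000].

Only (A) has a counterexample.

Answer: A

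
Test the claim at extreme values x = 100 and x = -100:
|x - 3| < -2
x = 100: LHS = |100 - 3| = |97| = 97; 97 < -2 — FAILS
x = -100: LHS = |(-100) - 3| = |-103| = 103; 103 < -2 — FAILS

Answer: No, fails for both x = 100 and x = -100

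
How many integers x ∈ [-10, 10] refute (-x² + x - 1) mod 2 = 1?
For a polynomial with integer coefficients, its value mod 2 depends only on x mod 2, so it suffices to check one representative of each residue class, x = 0, 1:
x = 0: LHS = (-0² + 0 - 1) mod 2 = (-1) mod 2 = 1; 1 = 1 — holds
x = 1: LHS = (-1² + 1 - 1) mod 2 = (-1) mod 2 = 1; 1 = 1 — holds
The relation holds in every residue class, so the relation holds for every integer in [-10, 10].

No counterexample appears in that range.

Answer: 0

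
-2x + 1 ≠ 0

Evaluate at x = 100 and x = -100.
x = 100: LHS = -2·100 + 1 = -199; -199 ≠ 0 — holds
x = -100: LHS = -2·(-100) + 1 = 201; 201 ≠ 0 — holds

Answer: Yes, holds for both x = 100 and x = -100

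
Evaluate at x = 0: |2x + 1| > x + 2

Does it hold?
x = 0: LHS = |2·0 + 1| = |1| = 1, RHS = 0 + 2 = 2; 1 > 2 — FAILS

The relation fails at x = 0, so x = 0 is a counterexample.

Answer: No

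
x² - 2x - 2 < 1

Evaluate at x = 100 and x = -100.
x = 100: LHS = 100² - 2·100 - 2 = 9798; 9798 < 1 — FAILS
x = -100: LHS = (-100)² - 2·(-100) - 2 = 10198; 10198 < 1 — FAILS

Answer: No, fails for both x = 100 and x = -100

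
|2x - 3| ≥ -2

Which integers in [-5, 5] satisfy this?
An absolute value is never negative, so the left side is ≥ 0 for every x, while the right side is -2. Tightest case in [-5, 5] is x = 1:
x = 1: LHS = |2·1 - 3| = |-1| = 1; 1 ≥ -2 — holds
Hence LHS − RHS is never negative, i.e. LHS ≥ RHS throughout, so the relation holds for every integer in [-5, 5].

Answer: All integers in [-5, 5]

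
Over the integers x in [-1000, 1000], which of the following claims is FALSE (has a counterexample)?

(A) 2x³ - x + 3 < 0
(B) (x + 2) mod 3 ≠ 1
(A) x = 0: LHS = 2·0³ - 0 + 3 = 3; 3 < 0 — FAILS
(B) x = -1: LHS = ((-1) + 2) mod 3 = 1 mod 3 = 1; 1 ≠ 1 — FAILS

Answer: Both A and B are false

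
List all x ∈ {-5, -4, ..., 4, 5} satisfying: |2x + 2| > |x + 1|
Holds for: {-5, -4, -3, -2, 0, 1, 2, 3, 4, 5}
Fails for: {-1}

Answer: {-5, -4, -3, -2, 0, 1, 2, 3, 4, 5}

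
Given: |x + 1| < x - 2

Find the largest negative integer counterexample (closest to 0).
Testing negative integers from -1 downward:
x = -1: LHS = |(-1) + 1| = |0| = 0, RHS = (-1) - 2 = -3; 0 < -3 — FAILS  ← closest negative counterexample to 0

Answer: x = -1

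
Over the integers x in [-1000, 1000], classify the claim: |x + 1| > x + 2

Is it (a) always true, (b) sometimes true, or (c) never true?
Holds at x = -2: LHS = |(-2) + 1| = |-1| = 1, RHS = (-2) + 2 = 0; 1 > 0 — holds
Fails at x = 0: LHS = |0 + 1| = |1| = 1, RHS = 0 + 2 = 2; 1 > 2 — FAILS
It is satisfied by some integers in the range but not all.

Answer: Sometimes true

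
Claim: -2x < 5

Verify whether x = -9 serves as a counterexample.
Substitute x = -9 into the relation:
x = -9: LHS = -2·(-9) = 18; 18 < 5 — FAILS

Since the claim fails at x = -9, this value is a counterexample.

Answer: Yes, x = -9 is a counterexample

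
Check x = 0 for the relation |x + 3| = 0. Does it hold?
x = 0: LHS = |0 + 3| = |3| = 3; 3 = 0 — FAILS

The relation fails at x = 0, so x = 0 is a counterexample.

Answer: No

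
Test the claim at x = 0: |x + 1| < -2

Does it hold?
x = 0: LHS = |0 + 1| = |1| = 1; 1 < -2 — FAILS

The relation fails at x = 0, so x = 0 is a counterexample.

Answer: No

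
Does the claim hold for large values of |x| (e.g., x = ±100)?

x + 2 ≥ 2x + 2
x = 100: LHS = 100 + 2 = 102, RHS = 2·100 + 2 = 202; 102 ≥ 202 — FAILS
x = -100: LHS = (-100) + 2 = -98, RHS = 2·(-100) + 2 = -198; -98 ≥ -198 — holds

Answer: Partially: fails for x = 100, holds for x = -100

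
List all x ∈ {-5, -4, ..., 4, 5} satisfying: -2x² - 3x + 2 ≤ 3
Over all integers in [-5, 5], LHS − RHS is largest at x = -1, where it equals 0:
x = -1: LHS = -2·(-1)² - 3·(-1) + 2 = 3; 3 ≤ 3 — holds
At the ends of the range:
x = -5: LHS = -2·(-5)² - 3·(-5) + 2 = -33; -33 ≤ 3 — holds
x = 5: LHS = -2·5² - 3·5 + 2 = -63; -63 ≤ 3 — holds
Hence LHS − RHS is never positive, i.e. LHS ≤ RHS throughout, so the relation holds for every integer in [-5, 5].

Answer: All integers in [-5, 5]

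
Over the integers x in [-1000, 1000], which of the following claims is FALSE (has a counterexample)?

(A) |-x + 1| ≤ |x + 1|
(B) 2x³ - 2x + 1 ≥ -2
(A) x = -1: LHS = |-(-1) + 1| = |2| = 2, RHS = |(-1) + 1| = |0| = 0; 2 ≤ 0 — FAILS
(B) x = -2: LHS = 2·(-2)³ - 2·(-2) + 1 = -11; -11 ≥ -2 — FAILS

Answer: Both A and B are false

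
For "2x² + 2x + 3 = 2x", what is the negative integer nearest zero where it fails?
Testing negative integers from -1 downward:
x = -1: LHS = 2·(-1)² + 2·(-1) + 3 = 3, RHS = 2·(-1) = -2; 3 = -2 — FAILS  ← closest negative counterexample to 0

Answer: x = -1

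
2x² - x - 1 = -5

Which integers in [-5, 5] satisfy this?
Over all integers in [-5, 5], LHS − RHS is always positive; it is smallest at x = 0, where it equals 4:
x = 0: LHS = 2·0² - 0 - 1 = -1; -1 = -5 — FAILS
At the ends of the range:
x = -5: LHS = 2·(-5)² - (-5) - 1 = 54; 54 = -5 — FAILS
x = 5: LHS = 2·5² - 5 - 1 = 44; 44 = -5 — FAILS
Hence LHS − RHS is never 0, i.e. the two sides are never equal, so the claimed relation (=) fails for every integer in [-5, 5].

Answer: None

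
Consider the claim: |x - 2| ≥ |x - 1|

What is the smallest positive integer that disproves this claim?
Testing positive integers:
x = 1: LHS = |1 - 2| = |-1| = 1, RHS = |1 - 1| = |0| = 0; 1 ≥ 0 — holds
x = 2: LHS = |2 - 2| = |0| = 0, RHS = |2 - 1| = |1| = 1; 0 ≥ 1 — FAILS  ← smallest positive counterexample

Answer: x = 2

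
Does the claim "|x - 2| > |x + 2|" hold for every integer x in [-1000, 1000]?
The claim fails at x = 0:
x = 0: LHS = |0 - 2| = |-2| = 2, RHS = |0 + 2| = |2| = 2; 2 > 2 — FAILS

Because a single integer refutes it, the statement is false.

Answer: False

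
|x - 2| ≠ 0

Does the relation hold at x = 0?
x = 0: LHS = |0 - 2| = |-2| = 2; 2 ≠ 0 — holds

The relation is satisfied at x = 0.

Answer: Yes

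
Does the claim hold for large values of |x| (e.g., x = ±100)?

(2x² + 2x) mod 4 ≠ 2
x = 100: LHS = (2·100² + 2·100) mod 4 = 20200 mod 4 = 0; 0 ≠ 2 — holds
x = -100: LHS = (2·(-100)² + 2·(-100)) mod 4 = 19800 mod 4 = 0; 0 ≠ 2 — holds

Answer: Yes, holds for both x = 100 and x = -100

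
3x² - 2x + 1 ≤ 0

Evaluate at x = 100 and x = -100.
x = 100: LHS = 3·100² - 2·100 + 1 = 29801; 29801 ≤ 0 — FAILS
x = -100: LHS = 3·(-100)² - 2·(-100) + 1 = 30201; 30201 ≤ 0 — FAILS

Answer: No, fails for both x = 100 and x = -100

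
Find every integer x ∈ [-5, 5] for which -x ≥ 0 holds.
Holds for: {-5, -4, -3, -2, -1, 0}
Fails for: {1, 2, 3, 4, 5}

Answer: {-5, -4, -3, -2, -1, 0}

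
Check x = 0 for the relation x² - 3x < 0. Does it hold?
x = 0: LHS = 0² - 3·0 = 0; 0 < 0 — FAILS

The relation fails at x = 0, so x = 0 is a counterexample.

Answer: No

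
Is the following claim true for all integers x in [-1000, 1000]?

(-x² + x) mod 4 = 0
The claim fails at x = -1:
x = -1: LHS = (-(-1)² + (-1)) mod 4 = (-2) mod 4 = 2; 2 = 0 — FAILS

Because a single integer refutes it, the statement is false.

Answer: False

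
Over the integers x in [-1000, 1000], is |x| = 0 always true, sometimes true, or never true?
Holds at x = 0: LHS = |0| = 0; 0 = 0 — holds
Fails at x = 1: LHS = |1| = 1; 1 = 0 — FAILS
It is satisfied by some integers in the range but not all.

Answer: Sometimes true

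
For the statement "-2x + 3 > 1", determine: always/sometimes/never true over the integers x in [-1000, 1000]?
Holds at x = 0: LHS = -2·0 + 3 = 3; 3 > 1 — holds
Fails at x = 1: LHS = -2·1 + 3 = 1; 1 > 1 — FAILS
It is satisfied by some integers in the range but not all.

Answer: Sometimes true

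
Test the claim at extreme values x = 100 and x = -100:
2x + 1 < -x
x = 100: LHS = 2·100 + 1 = 201; 201 < -100 — FAILS
x = -100: LHS = 2·(-100) + 1 = -199, RHS = -(-100) = 100; -199 < 100 — holds

Answer: Partially: fails for x = 100, holds for x = -100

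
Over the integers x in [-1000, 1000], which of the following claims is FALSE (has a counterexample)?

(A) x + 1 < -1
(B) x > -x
(A) x = 0: LHS = 0 + 1 = 1; 1 < -1 — FAILS
(B) x = 0: RHS = -0 = 0; 0 > 0 — FAILS

Answer: Both A and B are false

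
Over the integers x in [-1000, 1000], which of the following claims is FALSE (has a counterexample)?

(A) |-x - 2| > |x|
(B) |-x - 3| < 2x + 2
(A) x = -1: LHS = |-(-1) - 2| = |-1| = 1, RHS = |-1| = 1; 1 > 1 — FAILS
(B) x = 0: LHS = |-0 - 3| = |-3| = 3, RHS = 2·0 + 2 = 2; 3 < 2 — FAILS

Answer: Both A and B are false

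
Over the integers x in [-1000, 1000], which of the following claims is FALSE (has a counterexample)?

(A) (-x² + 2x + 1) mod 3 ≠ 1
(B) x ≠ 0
(A) x = 0: LHS = (-0² + 2·0 + 1) mod 3 = 1 mod 3 = 1; 1 ≠ 1 — FAILS
(B) x = 0: 0 ≠ 0 — FAILS

Answer: Both A and B are false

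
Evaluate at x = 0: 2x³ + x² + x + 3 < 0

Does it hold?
x = 0: LHS = 2·0³ + 0² + 0 + 3 = 3; 3 < 0 — FAILS

The relation fails at x = 0, so x = 0 is a counterexample.

Answer: No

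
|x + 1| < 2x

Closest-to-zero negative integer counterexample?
Testing negative integers from -1 downward:
x = -1: LHS = |(-1) + 1| = |0| = 0, RHS = 2·(-1) = -2; 0 < -2 — FAILS  ← closest negative counterexample to 0

Answer: x = -1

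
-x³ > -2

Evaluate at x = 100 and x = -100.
x = 100: LHS = -100³ = -1000000; -1000000 > -2 — FAILS
x = -100: LHS = -(-100)³ = 1000000; 1000000 > -2 — holds

Answer: Partially: fails for x = 100, holds for x = -100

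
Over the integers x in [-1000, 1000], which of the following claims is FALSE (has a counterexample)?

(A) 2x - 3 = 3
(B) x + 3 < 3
(A) x = 0: LHS = 2·0 - 3 = -3; -3 = 3 — FAILS
(B) x = 0: LHS = 0 + 3 = 3; 3 < 3 — FAILS

Answer: Both A and B are false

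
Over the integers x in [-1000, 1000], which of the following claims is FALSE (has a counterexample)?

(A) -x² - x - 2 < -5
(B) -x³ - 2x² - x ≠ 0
(A) x = 0: LHS = -0² - 0 - 2 = -2; -2 < -5 — FAILS
(B) x = 0: LHS = -0³ - 2·0² - 0 = 0; 0 ≠ 0 — FAILS

Answer: Both A and B are false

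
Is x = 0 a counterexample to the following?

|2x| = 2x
Substitute x = 0 into the relation:
x = 0: LHS = |2·0| = |0| = 0, RHS = 2·0 = 0; 0 = 0 — holds

The claim holds here, so x = 0 is not a counterexample. (A counterexample exists elsewhere, e.g. x = -1.)

Answer: No, x = 0 is not a counterexample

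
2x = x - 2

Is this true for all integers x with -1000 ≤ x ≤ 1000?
The claim fails at x = 0:
x = 0: LHS = 2·0 = 0, RHS = 0 - 2 = -2; 0 = -2 — FAILS

Because a single integer refutes it, the statement is false.

Answer: False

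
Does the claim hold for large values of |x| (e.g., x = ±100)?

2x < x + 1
x = 100: LHS = 2·100 = 200, RHS = 100 + 1 = 101; 200 < 101 — FAILS
x = -100: LHS = 2·(-100) = -200, RHS = (-100) + 1 = -99; -200 < -99 — holds

Answer: Partially: fails for x = 100, holds for x = -100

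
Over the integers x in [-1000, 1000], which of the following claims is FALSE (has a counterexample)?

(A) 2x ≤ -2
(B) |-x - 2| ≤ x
(A) x = 0: LHS = 2·0 = 0; 0 ≤ -2 — FAILS
(B) x = 0: LHS = |-0 - 2| = |-2| = 2; 2 ≤ 0 — FAILS

Answer: Both A and B are false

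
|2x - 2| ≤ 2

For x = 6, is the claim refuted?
Substitute x = 6 into the relation:
x = 6: LHS = |2·6 - 2| = |10| = 10; 10 ≤ 2 — FAILS

Since the claim fails at x = 6, this value is a counterexample.

Answer: Yes, x = 6 is a counterexample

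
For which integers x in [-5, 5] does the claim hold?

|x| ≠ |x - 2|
Holds for: {-5, -4, -3, -2, -1, 0, 2, 3, 4, 5}
Fails for: {1}

Answer: {-5, -4, -3, -2, -1, 0, 2, 3, 4, 5}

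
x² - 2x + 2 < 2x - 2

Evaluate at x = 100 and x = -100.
x = 100: LHS = 100² - 2·100 + 2 = 9802, RHS = 2·100 - 2 = 198; 9802 < 198 — FAILS
x = -100: LHS = (-100)² - 2·(-100) + 2 = 10202, RHS = 2·(-100) - 2 = -202; 10202 < -202 — FAILS

Answer: No, fails for both x = 100 and x = -100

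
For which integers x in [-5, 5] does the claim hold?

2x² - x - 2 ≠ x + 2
Holds for: {-5, -4, -3, -2, 0, 1, 3, 4, 5}
Fails for: {-1, 2}

Answer: {-5, -4, -3, -2, 0, 1, 3, 4, 5}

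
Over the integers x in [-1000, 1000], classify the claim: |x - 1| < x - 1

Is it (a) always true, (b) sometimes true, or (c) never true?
Over all integers in [-1000, 1000], LHS − RHS is smallest at x = 1, where it equals 0:
x = 1: LHS = |1 - 1| = |0| = 0, RHS = 1 - 1 = 0; 0 < 0 — FAILS
At the ends of the range:
x = -1000: LHS = |(-1000) - 1| = |-1001| = 1001, RHS = (-1000) - 1 = -1001; 1001 < -1001 — FAILS
x = 1000: LHS = |1000 - 1| = |999| = 999, RHS = 1000 - 1 = 999; 999 < 999 — FAILS
Hence LHS − RHS is never negative, i.e. LHS ≥ RHS throughout, so the claimed relation (<) fails for every integer in [-1000, 1000].

No integer in the range satisfies it.

Answer: Never true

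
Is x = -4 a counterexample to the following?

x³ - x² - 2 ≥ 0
Substitute x = -4 into the relation:
x = -4: LHS = (-4)³ - (-4)² - 2 = -82; -82 ≥ 0 — FAILS

Since the claim fails at x = -4, this value is a counterexample.

Answer: Yes, x = -4 is a counterexample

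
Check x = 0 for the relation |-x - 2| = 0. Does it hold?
x = 0: LHS = |-0 - 2| = |-2| = 2; 2 = 0 — FAILS

The relation fails at x = 0, so x = 0 is a counterexample.

Answer: No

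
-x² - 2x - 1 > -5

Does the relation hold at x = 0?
x = 0: LHS = -0² - 2·0 - 1 = -1; -1 > -5 — holds

The relation is satisfied at x = 0.

Answer: Yes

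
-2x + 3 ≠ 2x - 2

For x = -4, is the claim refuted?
Substitute x = -4 into the relation:
x = -4: LHS = -2·(-4) + 3 = 11, RHS = 2·(-4) - 2 = -10; 11 ≠ -10 — holds

The relation holds at x = -4, so it is not a counterexample.

Answer: No, x = -4 is not a counterexample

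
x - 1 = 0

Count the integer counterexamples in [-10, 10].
Counterexamples in [-10, 10]: {-10, -9, -8, -7, -6, -5, -4, -3, -2, -1, 0, 2, 3, 4, 5, 6, 7, 8, 9, 10}.

Counting them gives 20 values.

Answer: 20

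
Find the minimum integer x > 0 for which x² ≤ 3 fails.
Testing positive integers:
x = 1: LHS = 1² = 1; 1 ≤ 3 — holds
x = 2: LHS = 2² = 4; 4 ≤ 3 — FAILS  ← smallest positive counterexample

Answer: x = 2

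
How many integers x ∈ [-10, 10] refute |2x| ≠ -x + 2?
Counterexamples in [-10, 10]: {-2}.

Counting them gives 1 values.

Answer: 1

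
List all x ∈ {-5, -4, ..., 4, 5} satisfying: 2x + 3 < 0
Holds for: {-5, -4, -3, -2}
Fails for: {-1, 0, 1, 2, 3, 4, 5}

Answer: {-5, -4, -3, -2}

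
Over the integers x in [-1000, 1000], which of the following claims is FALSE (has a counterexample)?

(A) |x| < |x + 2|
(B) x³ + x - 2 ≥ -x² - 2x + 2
(A) x = -1: LHS = |-1| = 1, RHS = |(-1) + 2| = |1| = 1; 1 < 1 — FAILS
(B) x = 0: LHS = 0³ + 0 - 2 = -2, RHS = -0² - 2·0 + 2 = 2; -2 ≥ 2 — FAILS

Answer: Both A and B are false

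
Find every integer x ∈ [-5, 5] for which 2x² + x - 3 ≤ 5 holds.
Holds for: {-2, -1, 0, 1}
Fails for: {-5, -4, -3, 2, 3, 4, 5}

Answer: {-2, -1, 0, 1}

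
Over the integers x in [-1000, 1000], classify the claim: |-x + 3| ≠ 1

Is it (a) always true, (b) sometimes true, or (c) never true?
Holds at x = 0: LHS = |-0 + 3| = |3| = 3; 3 ≠ 1 — holds
Fails at x = 2: LHS = |-2 + 3| = |1| = 1; 1 ≠ 1 — FAILS
It is satisfied by some integers in the range but not all.

Answer: Sometimes true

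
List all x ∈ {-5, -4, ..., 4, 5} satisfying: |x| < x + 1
Holds for: {0, 1, 2, 3, 4, 5}
Fails for: {-5, -4, -3, -2, -1}

Answer: {0, 1, 2, 3, 4, 5}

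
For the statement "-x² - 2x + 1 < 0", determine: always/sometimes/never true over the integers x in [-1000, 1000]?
Holds at x = 1: LHS = -1² - 2·1 + 1 = -2; -2 < 0 — holds
Fails at x = 0: LHS = -0² - 2·0 + 1 = 1; 1 < 0 — FAILS
It is satisfied by some integers in the range but not all.

Answer: Sometimes true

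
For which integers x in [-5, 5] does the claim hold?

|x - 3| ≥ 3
Holds for: {-5, -4, -3, -2, -1, 0}
Fails for: {1, 2, 3, 4, 5}

Answer: {-5, -4, -3, -2, -1, 0}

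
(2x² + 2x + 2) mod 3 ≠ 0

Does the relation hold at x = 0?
x = 0: LHS = (2·0² + 2·0 + 2) mod 3 = 2 mod 3 = 2; 2 ≠ 0 — holds

The relation is satisfied at x = 0.

Answer: Yes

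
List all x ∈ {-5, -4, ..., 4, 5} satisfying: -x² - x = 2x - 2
Track d = LHS − RHS over the integers in [-5, 5]. Equality would need d = 0, but d changes sign only between consecutive integers, jumping over 0:
x = -4: LHS = -(-4)² - (-4) = -12, RHS = 2·(-4) - 2 = -10; -12 = -10 — FAILS  (d = -2)
x = -3: LHS = -(-3)² - (-3) = -6, RHS = 2·(-3) - 2 = -8; -6 = -8 — FAILS  (d = 2)
x = 0: LHS = -0² - 0 = 0, RHS = 2·0 - 2 = -2; 0 = -2 — FAILS  (d = 2)
x = 1: LHS = -1² - 1 = -2, RHS = 2·1 - 2 = 0; -2 = 0 — FAILS  (d = -2)
Away from these crossings d keeps a constant sign, and checking every integer in [-5, 5] confirms d ≠ 0 throughout. Hence the two sides are never equal, so the claimed relation (=) fails for every integer in [-5, 5].

Answer: None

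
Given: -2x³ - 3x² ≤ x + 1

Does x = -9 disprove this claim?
Substitute x = -9 into the relation:
x = -9: LHS = -2·(-9)³ - 3·(-9)² = 1215, RHS = (-9) + 1 = -8; 1215 ≤ -8 — FAILS

Since the claim fails at x = -9, this value is a counterexample.

Answer: Yes, x = -9 is a counterexample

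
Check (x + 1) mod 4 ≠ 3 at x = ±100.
x = 100: LHS = (100 + 1) mod 4 = 101 mod 4 = 1; 1 ≠ 3 — holds
x = -100: LHS = ((-100) + 1) mod 4 = (-99) mod 4 = 1; 1 ≠ 3 — holds

Answer: Yes, holds for both x = 100 and x = -100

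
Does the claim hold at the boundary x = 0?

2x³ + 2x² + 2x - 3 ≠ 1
x = 0: LHS = 2·0³ + 2·0² + 2·0 - 3 = -3; -3 ≠ 1 — holds

The relation is satisfied at x = 0.

Answer: Yes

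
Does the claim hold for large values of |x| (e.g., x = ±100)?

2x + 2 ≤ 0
x = 100: LHS = 2·100 + 2 = 202; 202 ≤ 0 — FAILS
x = -100: LHS = 2·(-100) + 2 = -198; -198 ≤ 0 — holds

Answer: Partially: fails for x = 100, holds for x = -100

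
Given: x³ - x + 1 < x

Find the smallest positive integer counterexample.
Testing positive integers:
x = 1: LHS = 1³ - 1 + 1 = 1; 1 < 1 — FAILS  ← smallest positive counterexample

Answer: x = 1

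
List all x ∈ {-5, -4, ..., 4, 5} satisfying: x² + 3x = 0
Holds for: {-3, 0}
Fails for: {-5, -4, -2, -1, 1, 2, 3, 4, 5}

Answer: {-3, 0}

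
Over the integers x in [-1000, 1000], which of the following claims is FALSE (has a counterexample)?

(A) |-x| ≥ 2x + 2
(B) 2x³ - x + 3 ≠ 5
(A) x = 0: LHS = |-0| = |0| = 0, RHS = 2·0 + 2 = 2; 0 ≥ 2 — FAILS

(B) Track d = LHS − RHS over the integers in [-1000, 1000]. Equality would need d = 0, but d changes sign only between consecutive integers, jumping over 0:
x = 1: LHS = 2·1³ - 1 + 3 = 4; 4 ≠ 5 — holds  (d = -1)
x = 2: LHS = 2·2³ - 2 + 3 = 17; 17 ≠ 5 — holds  (d = 12)
Away from these crossings d keeps a constant sign, and checking every integer in [-1000, 1000] confirms d ≠ 0 throughout. Hence the two sides are never equal, so the relation holds for every integer in [-1000, 1000].

Only (A) has a counterexample.

Answer: A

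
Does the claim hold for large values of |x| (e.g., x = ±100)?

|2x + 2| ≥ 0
x = 100: LHS = |2·100 + 2| = |202| = 202; 202 ≥ 0 — holds
x = -100: LHS = |2·(-100) + 2| = |-198| = 198; 198 ≥ 0 — holds

Answer: Yes, holds for both x = 100 and x = -100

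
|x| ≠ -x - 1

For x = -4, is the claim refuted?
Substitute x = -4 into the relation:
x = -4: LHS = |-4| = 4, RHS = -(-4) - 1 = 3; 4 ≠ 3 — holds

The relation holds at x = -4, so it is not a counterexample.

Answer: No, x = -4 is not a counterexample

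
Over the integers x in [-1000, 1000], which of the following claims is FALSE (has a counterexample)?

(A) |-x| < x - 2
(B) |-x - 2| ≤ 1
(A) x = 0: LHS = |-0| = |0| = 0, RHS = 0 - 2 = -2; 0 < -2 — FAILS
(B) x = 0: LHS = |-0 - 2| = |-2| = 2; 2 ≤ 1 — FAILS

Answer: Both A and B are false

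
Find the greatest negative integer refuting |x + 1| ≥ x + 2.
Testing negative integers from -1 downward:
x = -1: LHS = |(-1) + 1| = |0| = 0, RHS = (-1) + 2 = 1; 0 ≥ 1 — FAILS  ← closest negative counterexample to 0

Answer: x = -1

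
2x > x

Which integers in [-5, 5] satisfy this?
Holds for: {1, 2, 3, 4, 5}
Fails for: {-5, -4, -3, -2, -1, 0}

Answer: {1, 2, 3, 4, 5}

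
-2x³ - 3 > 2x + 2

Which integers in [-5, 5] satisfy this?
Holds for: {-5, -4, -3, -2}
Fails for: {-1, 0, 1, 2, 3, 4, 5}

Answer: {-5, -4, -3, -2}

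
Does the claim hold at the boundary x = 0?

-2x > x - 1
x = 0: LHS = -2·0 = 0, RHS = 0 - 1 = -1; 0 > -1 — holds

The relation is satisfied at x = 0.

Answer: Yes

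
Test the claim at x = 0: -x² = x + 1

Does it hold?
x = 0: LHS = -0² = 0, RHS = 0 + 1 = 1; 0 = 1 — FAILS

The relation fails at x = 0, so x = 0 is a counterexample.

Answer: No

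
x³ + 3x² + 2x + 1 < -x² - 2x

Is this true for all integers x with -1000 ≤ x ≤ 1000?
The claim fails at x = 0:
x = 0: LHS = 0³ + 3·0² + 2·0 + 1 = 1, RHS = -0² - 2·0 = 0; 1 < 0 — FAILS

Because a single integer refutes it, the statement is false.

Answer: False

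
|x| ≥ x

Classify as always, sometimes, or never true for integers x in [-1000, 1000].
Over all integers in [-1000, 1000], LHS − RHS is smallest at x = 0, where it equals 0:
x = 0: LHS = |0| = 0; 0 ≥ 0 — holds
At the ends of the range:
x = -1000: LHS = |-1000| = 1000; 1000 ≥ -1000 — holds
x = 1000: LHS = |1000| = 1000; 1000 ≥ 1000 — holds
Hence LHS − RHS is never negative, i.e. LHS ≥ RHS throughout, so the relation holds for every integer in [-1000, 1000].

No counterexample exists.

Answer: Always true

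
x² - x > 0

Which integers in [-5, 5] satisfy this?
Holds for: {-5, -4, -3, -2, -1, 2, 3, 4, 5}
Fails for: {0, 1}

Answer: {-5, -4, -3, -2, -1, 2, 3, 4, 5}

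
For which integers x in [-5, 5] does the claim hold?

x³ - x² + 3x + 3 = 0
Track d = LHS − RHS over the integers in [-5, 5]. Equality would need d = 0, but d changes sign only between consecutive integers, jumping over 0:
x = -1: LHS = (-1)³ - (-1)² + 3·(-1) + 3 = -2; -2 = 0 — FAILS  (d = -2)
x = 0: LHS = 0³ - 0² + 3·0 + 3 = 3; 3 = 0 — FAILS  (d = 3)
Away from these crossings d keeps a constant sign, and checking every integer in [-5, 5] confirms d ≠ 0 throughout. Hence the two sides are never equal, so the claimed relation (=) fails for every integer in [-5, 5].

Answer: None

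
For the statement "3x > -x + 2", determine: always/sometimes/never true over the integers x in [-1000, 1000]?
Holds at x = 1: LHS = 3·1 = 3, RHS = -1 + 2 = 1; 3 > 1 — holds
Fails at x = 0: LHS = 3·0 = 0, RHS = -0 + 2 = 2; 0 > 2 — FAILS
It is satisfied by some integers in the range but not all.

Answer: Sometimes true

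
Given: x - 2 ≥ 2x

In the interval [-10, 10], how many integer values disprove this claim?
Counterexamples in [-10, 10]: {-1, 0, 1, 2, 3, 4, 5, 6, 7, 8, 9, 10}.

Counting them gives 12 values.

Answer: 12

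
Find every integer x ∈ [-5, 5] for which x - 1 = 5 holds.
Over all integers in [-5, 5], LHS − RHS is always negative; it is closest to 0 at x = 5, where it equals -1:
x = 5: LHS = 5 - 1 = 4; 4 = 5 — FAILS
At the ends of the range:
x = -5: LHS = (-5) - 1 = -6; -6 = 5 — FAILS
Hence LHS − RHS is never 0, i.e. the two sides are never equal, so the claimed relation (=) fails for every integer in [-5, 5].

Answer: None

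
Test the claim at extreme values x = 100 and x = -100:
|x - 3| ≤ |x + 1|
x = 100: LHS = |100 - 3| = |97| = 97, RHS = |100 + 1| = |101| = 101; 97 ≤ 101 — holds
x = -100: LHS = |(-100) - 3| = |-103| = 103, RHS = |(-100) + 1| = |-99| = 99; 103 ≤ 99 — FAILS

Answer: Partially: holds for x = 100, fails for x = -100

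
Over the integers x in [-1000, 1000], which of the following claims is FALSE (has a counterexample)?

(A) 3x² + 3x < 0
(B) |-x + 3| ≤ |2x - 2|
(A) x = 0: LHS = 3·0² + 3·0 = 0; 0 < 0 — FAILS
(B) x = 0: LHS = |-0 + 3| = |3| = 3, RHS = |2·0 - 2| = |-2| = 2; 3 ≤ 2 — FAILS

Answer: Both A and B are false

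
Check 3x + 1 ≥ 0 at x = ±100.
x = 100: LHS = 3·100 + 1 = 301; 301 ≥ 0 — holds
x = -100: LHS = 3·(-100) + 1 = -299; -299 ≥ 0 — FAILS

Answer: Partially: holds for x = 100, fails for x = -100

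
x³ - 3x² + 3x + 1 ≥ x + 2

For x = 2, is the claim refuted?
Substitute x = 2 into the relation:
x = 2: LHS = 2³ - 3·2² + 3·2 + 1 = 3, RHS = 2 + 2 = 4; 3 ≥ 4 — FAILS

Since the claim fails at x = 2, this value is a counterexample.

Answer: Yes, x = 2 is a counterexample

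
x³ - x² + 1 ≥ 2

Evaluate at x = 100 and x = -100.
x = 100: LHS = 100³ - 100² + 1 = 990001; 990001 ≥ 2 — holds
x = -100: LHS = (-100)³ - (-100)² + 1 = -1009999; -1009999 ≥ 2 — FAILS

Answer: Partially: holds for x = 100, fails for x = -100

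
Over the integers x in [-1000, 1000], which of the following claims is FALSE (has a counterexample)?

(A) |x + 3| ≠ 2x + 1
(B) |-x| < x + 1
(A) x = 2: LHS = |2 + 3| = |5| = 5, RHS = 2·2 + 1 = 5; 5 ≠ 5 — FAILS
(B) x = -1: LHS = |-(-1)| = |1| = 1, RHS = (-1) + 1 = 0; 1 < 0 — FAILS

Answer: Both A and B are false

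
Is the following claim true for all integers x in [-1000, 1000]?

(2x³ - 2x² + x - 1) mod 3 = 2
The claim fails at x = 1:
x = 1: LHS = (2·1³ - 2·1² + 1 - 1) mod 3 = 0 mod 3 = 0; 0 = 2 — FAILS

Because a single integer refutes it, the statement is false.

Answer: False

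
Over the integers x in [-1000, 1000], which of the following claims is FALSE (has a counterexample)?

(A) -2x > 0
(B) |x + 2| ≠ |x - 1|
(A) x = 0: LHS = -2·0 = 0; 0 > 0 — FAILS

(B) Track d = LHS − RHS over the integers in [-1000, 1000]. Equality would need d = 0, but d changes sign only between consecutive integers, jumping over 0:
x = -1: LHS = |(-1) + 2| = |1| = 1, RHS = |(-1) - 1| = |-2| = 2; 1 ≠ 2 — holds  (d = -1)
x = 0: LHS = |0 + 2| = |2| = 2, RHS = |0 - 1| = |-1| = 1; 2 ≠ 1 — holds  (d = 1)
Away from these crossings d keeps a constant sign, and checking every integer in [-1000, 1000] confirms d ≠ 0 throughout. Hence the two sides are never equal, so the relation holds for every integer in [-1000, 1000].

Only (A) has a counterexample.

Answer: A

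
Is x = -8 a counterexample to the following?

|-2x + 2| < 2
Substitute x = -8 into the relation:
x = -8: LHS = |-2·(-8) + 2| = |18| = 18; 18 < 2 — FAILS

Since the claim fails at x = -8, this value is a counterexample.

Answer: Yes, x = -8 is a counterexample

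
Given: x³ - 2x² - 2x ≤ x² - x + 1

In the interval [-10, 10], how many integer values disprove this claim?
Counterexamples in [-10, 10]: {4, 5, 6, 7, 8, 9, 10}.

Counting them gives 7 values.

Answer: 7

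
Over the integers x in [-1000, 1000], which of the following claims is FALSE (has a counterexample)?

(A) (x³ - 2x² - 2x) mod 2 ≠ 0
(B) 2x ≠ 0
(A) x = 0: LHS = (0³ - 2·0² - 2·0) mod 2 = 0 mod 2 = 0; 0 ≠ 0 — FAILS
(B) x = 0: LHS = 2·0 = 0; 0 ≠ 0 — FAILS

Answer: Both A and B are false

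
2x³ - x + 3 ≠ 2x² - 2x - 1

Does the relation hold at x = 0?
x = 0: LHS = 2·0³ - 0 + 3 = 3, RHS = 2·0² - 2·0 - 1 = -1; 3 ≠ -1 — holds

The relation is satisfied at x = 0.

Answer: Yes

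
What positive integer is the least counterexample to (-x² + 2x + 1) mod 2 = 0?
Testing positive integers:
x = 1: LHS = (-1² + 2·1 + 1) mod 2 = 2 mod 2 = 0; 0 = 0 — holds
x = 2: LHS = (-2² + 2·2 + 1) mod 2 = 1 mod 2 = 1; 1 = 0 — FAILS  ← smallest positive counterexample

Answer: x = 2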